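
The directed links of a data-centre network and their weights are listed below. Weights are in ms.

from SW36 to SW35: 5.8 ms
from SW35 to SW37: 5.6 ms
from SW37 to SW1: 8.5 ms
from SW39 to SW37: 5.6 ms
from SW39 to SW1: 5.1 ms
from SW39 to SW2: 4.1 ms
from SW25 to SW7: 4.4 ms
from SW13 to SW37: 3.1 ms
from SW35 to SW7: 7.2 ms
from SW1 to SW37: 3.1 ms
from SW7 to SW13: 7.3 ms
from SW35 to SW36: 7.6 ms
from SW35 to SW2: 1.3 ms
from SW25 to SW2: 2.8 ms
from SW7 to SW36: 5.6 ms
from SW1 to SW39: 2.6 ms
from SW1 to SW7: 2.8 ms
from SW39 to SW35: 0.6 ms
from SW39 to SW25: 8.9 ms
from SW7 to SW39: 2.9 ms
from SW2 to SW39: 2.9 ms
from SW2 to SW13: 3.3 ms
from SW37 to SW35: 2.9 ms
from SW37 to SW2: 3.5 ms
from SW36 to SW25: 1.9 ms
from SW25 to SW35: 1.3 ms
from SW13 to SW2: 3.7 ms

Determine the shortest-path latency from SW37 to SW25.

Settle nodes by increasing distance from SW37:
SW37: 0
SW35: 2.9  (via SW37)
SW2: 3.5  (via SW37)
SW39: 6.4  (via SW2)
SW13: 6.8  (via SW2)
SW1: 8.5  (via SW37)
SW7: 10.1  (via SW35)
SW36: 10.5  (via SW35)
SW25: 12.4  (via SW36)
Shortest route: SW37–SW35–SW36–SW25 = 12.4 ms.

12.4 ms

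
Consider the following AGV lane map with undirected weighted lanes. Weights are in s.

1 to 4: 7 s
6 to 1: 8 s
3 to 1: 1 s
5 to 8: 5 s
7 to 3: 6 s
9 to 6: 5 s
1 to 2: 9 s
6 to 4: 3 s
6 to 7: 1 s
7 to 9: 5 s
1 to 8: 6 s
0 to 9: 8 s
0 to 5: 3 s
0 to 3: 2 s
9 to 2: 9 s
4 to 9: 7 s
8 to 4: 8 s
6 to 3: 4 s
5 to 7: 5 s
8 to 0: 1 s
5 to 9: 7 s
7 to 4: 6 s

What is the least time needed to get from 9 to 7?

5 s

Shortest distances from 9:
9: 0
6: 5  (via 9)
7: 5  (via 9)
Shortest route: 9 → 7 = 5 s.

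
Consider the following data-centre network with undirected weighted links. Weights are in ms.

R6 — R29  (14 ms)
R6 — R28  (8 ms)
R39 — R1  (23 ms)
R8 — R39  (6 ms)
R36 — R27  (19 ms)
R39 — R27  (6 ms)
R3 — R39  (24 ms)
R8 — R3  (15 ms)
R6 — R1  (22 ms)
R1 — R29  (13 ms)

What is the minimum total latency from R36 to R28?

78 ms

Candidate routes:
R36 → R27 → R39 → R1 → R6 → R28: 19+6+23+22+8 = 78
R36 → R27 → R39 → R1 → R29 → R6 → R28: 19+6+23+13+14+8 = 83
Cheapest is R36 → R27 → R39 → R1 → R6 → R28 at 78 ms.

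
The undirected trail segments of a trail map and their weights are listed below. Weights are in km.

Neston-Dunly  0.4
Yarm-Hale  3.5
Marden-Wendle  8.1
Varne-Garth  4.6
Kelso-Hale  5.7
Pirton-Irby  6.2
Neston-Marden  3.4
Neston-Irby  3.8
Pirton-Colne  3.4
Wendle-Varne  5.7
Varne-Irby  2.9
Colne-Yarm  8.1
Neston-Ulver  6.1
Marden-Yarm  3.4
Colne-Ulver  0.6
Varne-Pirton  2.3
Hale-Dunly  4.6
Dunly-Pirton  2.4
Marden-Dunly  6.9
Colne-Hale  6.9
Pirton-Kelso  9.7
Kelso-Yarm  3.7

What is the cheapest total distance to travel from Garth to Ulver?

10.9 km

Candidate routes:
Garth - Varne - Pirton - Colne - Ulver: 4.6+2.3+3.4+0.6 = 10.9
Garth - Varne - Pirton - Dunly - Neston - Ulver: 4.6+2.3+2.4+0.4+6.1 = 15.8
The minimum is 10.9 km via Garth - Varne - Pirton - Colne - Ulver.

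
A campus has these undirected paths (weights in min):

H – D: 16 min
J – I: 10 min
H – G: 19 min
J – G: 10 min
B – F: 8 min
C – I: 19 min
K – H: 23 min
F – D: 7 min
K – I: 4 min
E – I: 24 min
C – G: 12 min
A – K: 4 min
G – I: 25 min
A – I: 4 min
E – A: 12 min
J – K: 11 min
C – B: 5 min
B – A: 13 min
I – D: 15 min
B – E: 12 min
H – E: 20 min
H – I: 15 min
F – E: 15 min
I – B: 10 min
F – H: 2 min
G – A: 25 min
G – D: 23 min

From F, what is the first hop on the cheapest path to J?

Candidate routes:
F - B - I - J: 8+10+10 = 28
F - H - I - J: 2+15+10 = 27
F - H - G - J: 2+19+10 = 31
The minimum is 27 min via F - H - I - J.
So from F the first move is to H.

H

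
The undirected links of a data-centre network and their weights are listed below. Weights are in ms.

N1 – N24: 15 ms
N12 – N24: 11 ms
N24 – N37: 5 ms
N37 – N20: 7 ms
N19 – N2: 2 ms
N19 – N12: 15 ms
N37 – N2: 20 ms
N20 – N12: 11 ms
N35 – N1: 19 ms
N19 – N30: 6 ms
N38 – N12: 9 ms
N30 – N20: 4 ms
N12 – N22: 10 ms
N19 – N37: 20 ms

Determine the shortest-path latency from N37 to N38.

25 ms

Running Dijkstra from N37:
N37: 0
N24: 5  (via N37)
N20: 7  (via N37)
N30: 11  (via N20)
N12: 16  (via N24)
N19: 17  (via N30)
N2: 19  (via N19)
N1: 20  (via N24)
N38: 25  (via N12)
Shortest route: N37 → N24 → N12 → N38 = 25 ms.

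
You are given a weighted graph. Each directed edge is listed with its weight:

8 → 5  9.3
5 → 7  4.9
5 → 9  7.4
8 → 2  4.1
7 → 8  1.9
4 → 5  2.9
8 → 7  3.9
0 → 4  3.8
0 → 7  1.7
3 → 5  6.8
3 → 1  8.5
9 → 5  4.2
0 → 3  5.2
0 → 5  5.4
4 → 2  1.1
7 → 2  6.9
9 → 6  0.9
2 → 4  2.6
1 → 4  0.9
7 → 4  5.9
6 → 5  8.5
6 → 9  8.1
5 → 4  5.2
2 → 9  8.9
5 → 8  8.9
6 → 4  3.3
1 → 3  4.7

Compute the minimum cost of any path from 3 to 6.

Candidate routes:
3 → 5 → 9 → 6: 6.8+7.4+0.9 = 15.1
3 → 1 → 4 → 2 → 9 → 6: 8.5+0.9+1.1+8.9+0.9 = 20.3
3 → 1 → 4 → 5 → 9 → 6: 8.5+0.9+2.9+7.4+0.9 = 20.6
Cheapest is 3 → 5 → 9 → 6 at 15.1.

15.1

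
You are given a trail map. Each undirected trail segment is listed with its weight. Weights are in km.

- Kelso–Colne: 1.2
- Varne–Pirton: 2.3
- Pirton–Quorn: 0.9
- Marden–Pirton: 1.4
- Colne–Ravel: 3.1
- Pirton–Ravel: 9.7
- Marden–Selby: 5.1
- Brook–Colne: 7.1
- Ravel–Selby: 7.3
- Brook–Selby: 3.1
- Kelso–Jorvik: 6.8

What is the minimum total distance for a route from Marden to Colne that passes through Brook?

Best Marden to Brook: Marden–Selby–Brook costing 8.2
Best Brook to Colne: Brook–Colne costing 7.1
Total via Brook: 8.2 + 7.1 = 15.3 km.

15.3 km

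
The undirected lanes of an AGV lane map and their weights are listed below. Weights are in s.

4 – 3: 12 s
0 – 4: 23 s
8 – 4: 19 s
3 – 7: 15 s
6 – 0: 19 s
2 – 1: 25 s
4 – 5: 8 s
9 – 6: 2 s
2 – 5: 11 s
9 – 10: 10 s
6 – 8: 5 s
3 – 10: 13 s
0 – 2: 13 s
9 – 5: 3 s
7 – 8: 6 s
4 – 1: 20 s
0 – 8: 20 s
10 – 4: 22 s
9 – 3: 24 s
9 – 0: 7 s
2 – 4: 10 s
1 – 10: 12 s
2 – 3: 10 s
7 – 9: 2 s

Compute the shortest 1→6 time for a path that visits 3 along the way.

Shortest 1→3: 1–10–3 = 25
Best 3 to 6: 3–7–9–6 costing 19
Total via 3: 25 + 19 = 44 s.

44 s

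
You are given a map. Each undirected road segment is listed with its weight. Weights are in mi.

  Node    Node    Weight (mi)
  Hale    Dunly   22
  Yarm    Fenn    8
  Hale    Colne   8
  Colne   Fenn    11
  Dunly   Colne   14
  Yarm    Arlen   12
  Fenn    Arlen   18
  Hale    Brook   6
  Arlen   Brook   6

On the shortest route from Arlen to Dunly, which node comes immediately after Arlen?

Compare a few routes:
Arlen–Fenn–Colne–Dunly: 18+11+14 = 43
Arlen–Brook–Hale–Dunly: 6+6+22 = 34
The minimum is 34 mi via Arlen–Brook–Hale–Dunly.
So from Arlen the first move is to Brook.

Brook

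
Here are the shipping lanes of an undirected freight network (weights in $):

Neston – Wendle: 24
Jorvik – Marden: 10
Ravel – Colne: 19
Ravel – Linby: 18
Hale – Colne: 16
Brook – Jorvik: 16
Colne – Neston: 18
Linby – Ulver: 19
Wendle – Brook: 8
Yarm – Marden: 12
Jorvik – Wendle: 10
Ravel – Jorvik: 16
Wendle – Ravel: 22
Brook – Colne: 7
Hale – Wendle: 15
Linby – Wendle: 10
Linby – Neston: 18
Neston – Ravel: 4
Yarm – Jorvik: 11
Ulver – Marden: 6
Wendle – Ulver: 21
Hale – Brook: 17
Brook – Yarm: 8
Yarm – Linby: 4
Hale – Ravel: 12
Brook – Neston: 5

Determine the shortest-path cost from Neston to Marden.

$25

Compare a few routes:
Neston → Ravel → Jorvik → Marden: 4+16+10 = 30
Neston → Brook → Yarm → Marden: 5+8+12 = 25
The minimum is $25 via Neston → Brook → Yarm → Marden.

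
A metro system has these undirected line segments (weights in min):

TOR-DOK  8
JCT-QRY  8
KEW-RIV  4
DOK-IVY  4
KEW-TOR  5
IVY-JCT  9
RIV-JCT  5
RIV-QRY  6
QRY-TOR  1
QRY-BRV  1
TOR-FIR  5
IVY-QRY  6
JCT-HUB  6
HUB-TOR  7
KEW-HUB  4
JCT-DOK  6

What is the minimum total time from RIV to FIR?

12 min

Compare a few routes:
RIV–QRY–TOR–FIR: 6+1+5 = 12
RIV–KEW–TOR–FIR: 4+5+5 = 14
RIV–JCT–QRY–TOR–FIR: 5+8+1+5 = 19
The minimum is 12 min via RIV–QRY–TOR–FIR.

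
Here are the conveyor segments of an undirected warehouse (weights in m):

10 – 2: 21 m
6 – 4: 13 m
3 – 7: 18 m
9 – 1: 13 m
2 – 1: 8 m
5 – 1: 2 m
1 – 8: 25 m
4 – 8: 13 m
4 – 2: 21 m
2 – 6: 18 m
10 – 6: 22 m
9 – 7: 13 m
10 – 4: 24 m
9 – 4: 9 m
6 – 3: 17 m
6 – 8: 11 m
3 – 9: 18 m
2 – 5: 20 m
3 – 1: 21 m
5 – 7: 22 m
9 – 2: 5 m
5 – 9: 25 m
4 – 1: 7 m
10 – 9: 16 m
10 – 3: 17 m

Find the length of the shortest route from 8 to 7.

35 m

Compare a few routes:
8 - 4 - 9 - 7: 13+9+13 = 35
8 - 4 - 1 - 2 - 9 - 7: 13+7+8+5+13 = 46
8 - 4 - 1 - 5 - 7: 13+7+2+22 = 44
The minimum is 35 m via 8 - 4 - 9 - 7.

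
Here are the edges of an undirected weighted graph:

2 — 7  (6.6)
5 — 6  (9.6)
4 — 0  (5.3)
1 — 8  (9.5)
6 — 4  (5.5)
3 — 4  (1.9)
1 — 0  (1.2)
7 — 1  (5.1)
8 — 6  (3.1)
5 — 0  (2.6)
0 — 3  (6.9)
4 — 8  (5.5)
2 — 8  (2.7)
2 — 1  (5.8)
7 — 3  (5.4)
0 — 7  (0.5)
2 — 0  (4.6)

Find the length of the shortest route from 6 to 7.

10.9

Enumerating some paths:
6 → 4 → 0 → 7: 5.5+5.3+0.5 = 11.3
6 → 8 → 2 → 0 → 7: 3.1+2.7+4.6+0.5 = 10.9
The minimum is 10.9 via 6 → 8 → 2 → 0 → 7.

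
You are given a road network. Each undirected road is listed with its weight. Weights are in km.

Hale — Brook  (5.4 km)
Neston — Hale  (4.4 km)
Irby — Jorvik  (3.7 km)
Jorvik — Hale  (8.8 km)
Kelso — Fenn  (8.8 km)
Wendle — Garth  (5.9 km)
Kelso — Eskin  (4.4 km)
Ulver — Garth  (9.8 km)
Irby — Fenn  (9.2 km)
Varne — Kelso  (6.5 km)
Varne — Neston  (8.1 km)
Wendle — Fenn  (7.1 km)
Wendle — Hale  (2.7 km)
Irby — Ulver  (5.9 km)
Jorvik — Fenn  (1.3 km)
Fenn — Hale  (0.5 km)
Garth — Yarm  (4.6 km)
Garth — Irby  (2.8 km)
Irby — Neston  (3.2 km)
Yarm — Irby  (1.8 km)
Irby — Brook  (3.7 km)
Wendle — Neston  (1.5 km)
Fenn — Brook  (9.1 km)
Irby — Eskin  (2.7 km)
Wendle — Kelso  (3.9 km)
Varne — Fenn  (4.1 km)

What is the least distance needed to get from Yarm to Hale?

Candidate routes:
Yarm–Irby–Neston–Wendle–Hale: 1.8+3.2+1.5+2.7 = 9.2
Yarm–Irby–Neston–Hale: 1.8+3.2+4.4 = 9.4
Yarm–Irby–Jorvik–Fenn–Hale: 1.8+3.7+1.3+0.5 = 7.3
Cheapest is Yarm–Irby–Jorvik–Fenn–Hale at 7.3 km.

7.3 km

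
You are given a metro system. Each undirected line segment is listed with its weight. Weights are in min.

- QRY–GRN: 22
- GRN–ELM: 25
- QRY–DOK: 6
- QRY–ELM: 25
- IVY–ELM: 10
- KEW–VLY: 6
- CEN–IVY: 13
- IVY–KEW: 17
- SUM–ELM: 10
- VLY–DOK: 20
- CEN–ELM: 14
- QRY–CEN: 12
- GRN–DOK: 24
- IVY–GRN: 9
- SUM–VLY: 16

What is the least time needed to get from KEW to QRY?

32 min

Shortest distances from KEW:
KEW: 0
VLY: 6  (via KEW)
IVY: 17  (via KEW)
SUM: 22  (via VLY)
DOK: 26  (via VLY)
GRN: 26  (via IVY)
ELM: 27  (via IVY)
CEN: 30  (via IVY)
QRY: 32  (via DOK)
Shortest route: KEW–VLY–DOK–QRY = 32 min.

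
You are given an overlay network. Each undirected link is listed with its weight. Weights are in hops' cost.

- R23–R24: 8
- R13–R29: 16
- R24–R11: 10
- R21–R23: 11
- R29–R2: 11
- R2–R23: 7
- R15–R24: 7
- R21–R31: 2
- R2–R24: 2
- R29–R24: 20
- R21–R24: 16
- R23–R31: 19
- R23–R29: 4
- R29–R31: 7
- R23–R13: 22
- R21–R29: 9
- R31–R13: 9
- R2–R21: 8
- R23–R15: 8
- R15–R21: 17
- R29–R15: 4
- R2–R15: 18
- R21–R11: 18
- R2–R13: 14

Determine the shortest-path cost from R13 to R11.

Running Dijkstra from R13:
R13: 0
R31: 9  (via R13)
R21: 11  (via R31)
R2: 14  (via R13)
R29: 16  (via R13)
R24: 16  (via R2)
R23: 20  (via R29)
R15: 20  (via R29)
R11: 26  (via R24)
Shortest route: R13 → R2 → R24 → R11 = 26 hops' cost.

26 hops' cost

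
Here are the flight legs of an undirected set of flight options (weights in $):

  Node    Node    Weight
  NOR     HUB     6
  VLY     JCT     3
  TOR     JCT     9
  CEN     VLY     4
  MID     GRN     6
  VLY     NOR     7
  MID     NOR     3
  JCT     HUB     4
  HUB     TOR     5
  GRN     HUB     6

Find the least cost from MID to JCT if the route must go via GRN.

$16

Shortest MID→GRN: MID–GRN = 6
Best GRN to JCT: GRN–HUB–JCT costing 10
Total via GRN: 6 + 10 = $16.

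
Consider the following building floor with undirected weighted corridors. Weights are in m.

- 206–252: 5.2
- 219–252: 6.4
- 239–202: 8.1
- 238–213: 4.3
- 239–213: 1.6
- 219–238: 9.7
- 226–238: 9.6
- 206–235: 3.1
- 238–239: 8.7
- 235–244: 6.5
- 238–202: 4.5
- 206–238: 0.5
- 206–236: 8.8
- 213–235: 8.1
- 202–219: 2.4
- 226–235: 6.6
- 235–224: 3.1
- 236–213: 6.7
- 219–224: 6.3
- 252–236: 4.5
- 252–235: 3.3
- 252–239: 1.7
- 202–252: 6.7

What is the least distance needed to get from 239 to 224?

Candidate routes:
239 - 252 - 235 - 224: 1.7+3.3+3.1 = 8.1
239 - 213 - 238 - 206 - 235 - 224: 1.6+4.3+0.5+3.1+3.1 = 12.6
Cheapest is 239 - 252 - 235 - 224 at 8.1 m.

8.1 m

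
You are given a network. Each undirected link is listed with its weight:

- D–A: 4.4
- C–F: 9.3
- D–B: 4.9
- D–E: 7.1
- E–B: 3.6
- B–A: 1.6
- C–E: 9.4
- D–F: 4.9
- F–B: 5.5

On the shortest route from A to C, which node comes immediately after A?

Enumerating some paths:
A → B → F → C: 1.6+5.5+9.3 = 16.4
A → B → D → F → C: 1.6+4.9+4.9+9.3 = 20.7
A → B → E → C: 1.6+3.6+9.4 = 14.6
A → D → F → C: 4.4+4.9+9.3 = 18.6
Cheapest is A → B → E → C at 14.6.
So from A the first move is to B.

B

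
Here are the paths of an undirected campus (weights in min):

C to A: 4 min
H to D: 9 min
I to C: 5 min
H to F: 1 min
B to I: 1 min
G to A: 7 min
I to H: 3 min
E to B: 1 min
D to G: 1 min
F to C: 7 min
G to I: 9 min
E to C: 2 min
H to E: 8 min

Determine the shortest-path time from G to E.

Running Dijkstra from G:
G: 0
D: 1  (via G)
A: 7  (via G)
I: 9  (via G)
B: 10  (via I)
H: 10  (via D)
C: 11  (via A)
E: 11  (via B)
Shortest route: G–I–B–E = 11 min.

11 min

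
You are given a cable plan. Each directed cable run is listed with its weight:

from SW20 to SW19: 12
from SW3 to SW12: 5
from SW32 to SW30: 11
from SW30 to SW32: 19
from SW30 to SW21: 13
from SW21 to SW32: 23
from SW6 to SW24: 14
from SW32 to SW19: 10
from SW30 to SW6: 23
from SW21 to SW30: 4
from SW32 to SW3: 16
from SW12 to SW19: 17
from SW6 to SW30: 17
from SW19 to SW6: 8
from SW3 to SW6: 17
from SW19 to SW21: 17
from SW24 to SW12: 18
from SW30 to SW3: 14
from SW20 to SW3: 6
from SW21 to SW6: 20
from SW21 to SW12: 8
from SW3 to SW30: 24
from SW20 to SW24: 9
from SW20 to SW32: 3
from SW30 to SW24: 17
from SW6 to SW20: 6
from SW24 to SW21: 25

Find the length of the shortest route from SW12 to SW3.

Running Dijkstra from SW12:
SW12: 0
SW19: 17  (via SW12)
SW6: 25  (via SW19)
SW20: 31  (via SW6)
SW21: 34  (via SW19)
SW32: 34  (via SW20)
SW3: 37  (via SW20)
Shortest route: SW12 → SW19 → SW6 → SW20 → SW3 = 37.

37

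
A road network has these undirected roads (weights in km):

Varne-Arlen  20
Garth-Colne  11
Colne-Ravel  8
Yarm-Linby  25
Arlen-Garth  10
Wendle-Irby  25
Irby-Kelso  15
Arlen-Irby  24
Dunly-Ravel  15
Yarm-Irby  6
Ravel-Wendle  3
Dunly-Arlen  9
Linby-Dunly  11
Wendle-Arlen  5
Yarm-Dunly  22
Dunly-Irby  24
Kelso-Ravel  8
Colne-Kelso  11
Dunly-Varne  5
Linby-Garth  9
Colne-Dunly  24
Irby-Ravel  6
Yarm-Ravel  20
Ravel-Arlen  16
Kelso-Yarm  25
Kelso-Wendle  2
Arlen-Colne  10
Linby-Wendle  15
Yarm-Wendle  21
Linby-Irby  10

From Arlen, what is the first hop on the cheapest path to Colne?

Compare a few routes:
Arlen - Wendle - Kelso - Colne: 5+2+11 = 18
Arlen - Garth - Colne: 10+11 = 21
Arlen - Colne: 10 = 10
Arlen - Wendle - Ravel - Colne: 5+3+8 = 16
Cheapest is Arlen - Colne at 10 km.
So from Arlen the first move is to Colne.

Colne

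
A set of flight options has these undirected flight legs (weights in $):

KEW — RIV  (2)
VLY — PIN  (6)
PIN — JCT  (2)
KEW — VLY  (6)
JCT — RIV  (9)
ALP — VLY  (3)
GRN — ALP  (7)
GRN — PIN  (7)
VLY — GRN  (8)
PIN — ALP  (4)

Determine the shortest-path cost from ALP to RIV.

Compare a few routes:
ALP → PIN → JCT → RIV: 4+2+9 = 15
ALP → VLY → KEW → RIV: 3+6+2 = 11
ALP → PIN → VLY → KEW → RIV: 4+6+6+2 = 18
ALP → VLY → PIN → JCT → RIV: 3+6+2+9 = 20
The minimum is $11 via ALP → VLY → KEW → RIV.

$11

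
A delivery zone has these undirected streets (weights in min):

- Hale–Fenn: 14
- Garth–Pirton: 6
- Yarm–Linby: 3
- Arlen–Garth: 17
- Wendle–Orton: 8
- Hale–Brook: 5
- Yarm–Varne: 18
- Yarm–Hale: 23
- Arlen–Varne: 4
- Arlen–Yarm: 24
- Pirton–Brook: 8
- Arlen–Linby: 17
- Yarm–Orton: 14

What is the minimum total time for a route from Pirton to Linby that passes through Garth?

40 min

Shortest Pirton→Garth: Pirton–Garth = 6
Shortest Garth→Linby: Garth–Arlen–Linby = 34
Total via Garth: 6 + 34 = 40 min.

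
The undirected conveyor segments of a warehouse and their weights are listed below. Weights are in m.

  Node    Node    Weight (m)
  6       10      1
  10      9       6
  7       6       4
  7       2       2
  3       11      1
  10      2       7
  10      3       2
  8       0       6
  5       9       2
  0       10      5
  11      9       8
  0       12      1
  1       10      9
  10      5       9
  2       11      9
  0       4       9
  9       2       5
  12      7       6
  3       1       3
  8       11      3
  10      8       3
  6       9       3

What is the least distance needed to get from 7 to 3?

7 m

Running Dijkstra from 7:
7: 0
2: 2  (via 7)
6: 4  (via 7)
10: 5  (via 6)
12: 6  (via 7)
0: 7  (via 12)
3: 7  (via 10)
Shortest route: 7 → 6 → 10 → 3 = 7 m.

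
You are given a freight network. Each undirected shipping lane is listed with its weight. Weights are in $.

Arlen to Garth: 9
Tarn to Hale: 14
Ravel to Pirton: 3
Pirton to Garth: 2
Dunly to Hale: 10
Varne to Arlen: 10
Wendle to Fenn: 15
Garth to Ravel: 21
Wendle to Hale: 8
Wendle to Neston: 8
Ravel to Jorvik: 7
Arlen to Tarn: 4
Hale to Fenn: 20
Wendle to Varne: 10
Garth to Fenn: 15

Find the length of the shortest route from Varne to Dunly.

$28

Enumerating some paths:
Varne–Arlen–Tarn–Hale–Dunly: 10+4+14+10 = 38
Varne–Wendle–Hale–Dunly: 10+8+10 = 28
Varne–Wendle–Fenn–Hale–Dunly: 10+15+20+10 = 55
The minimum is $28 via Varne–Wendle–Hale–Dunly.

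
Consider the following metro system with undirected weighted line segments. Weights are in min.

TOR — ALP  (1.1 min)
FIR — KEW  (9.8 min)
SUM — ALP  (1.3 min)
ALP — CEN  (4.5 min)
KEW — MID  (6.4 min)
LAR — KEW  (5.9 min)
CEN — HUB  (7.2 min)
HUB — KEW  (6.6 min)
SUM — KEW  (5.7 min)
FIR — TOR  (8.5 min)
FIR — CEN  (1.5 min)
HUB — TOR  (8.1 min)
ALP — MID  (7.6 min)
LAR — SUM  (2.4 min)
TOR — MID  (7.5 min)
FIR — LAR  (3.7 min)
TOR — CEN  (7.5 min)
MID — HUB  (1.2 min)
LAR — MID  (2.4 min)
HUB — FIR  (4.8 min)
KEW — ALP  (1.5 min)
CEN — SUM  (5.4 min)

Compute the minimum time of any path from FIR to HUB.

4.8 min

Settle nodes by increasing distance from FIR:
FIR: 0
CEN: 1.5  (via FIR)
LAR: 3.7  (via FIR)
HUB: 4.8  (via FIR)
Shortest route: FIR → HUB = 4.8 min.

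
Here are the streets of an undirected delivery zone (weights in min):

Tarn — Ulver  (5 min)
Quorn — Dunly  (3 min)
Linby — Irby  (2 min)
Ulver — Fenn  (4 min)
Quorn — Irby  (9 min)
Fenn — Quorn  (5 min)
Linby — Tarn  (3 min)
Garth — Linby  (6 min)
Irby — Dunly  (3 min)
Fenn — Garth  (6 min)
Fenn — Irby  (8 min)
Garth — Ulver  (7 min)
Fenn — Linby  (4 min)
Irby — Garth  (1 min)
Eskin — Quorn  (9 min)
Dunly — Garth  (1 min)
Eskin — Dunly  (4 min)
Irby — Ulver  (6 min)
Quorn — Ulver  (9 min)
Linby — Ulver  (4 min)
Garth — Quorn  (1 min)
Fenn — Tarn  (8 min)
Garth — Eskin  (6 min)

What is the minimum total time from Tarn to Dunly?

7 min

Enumerating some paths:
Tarn → Linby → Irby → Garth → Dunly: 3+2+1+1 = 7
Tarn → Linby → Irby → Dunly: 3+2+3 = 8
Tarn → Linby → Garth → Dunly: 3+6+1 = 10
The minimum is 7 min via Tarn → Linby → Irby → Garth → Dunly.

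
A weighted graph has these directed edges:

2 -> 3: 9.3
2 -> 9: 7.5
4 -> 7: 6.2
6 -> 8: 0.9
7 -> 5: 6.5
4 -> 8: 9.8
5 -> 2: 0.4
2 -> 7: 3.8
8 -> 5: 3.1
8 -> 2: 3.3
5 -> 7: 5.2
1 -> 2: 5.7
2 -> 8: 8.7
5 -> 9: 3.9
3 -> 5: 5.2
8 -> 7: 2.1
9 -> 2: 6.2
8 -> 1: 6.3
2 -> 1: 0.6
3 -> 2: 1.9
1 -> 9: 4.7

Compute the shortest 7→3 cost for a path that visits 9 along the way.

Shortest 7→9: 7–5–9 = 10.4
Best 9 to 3: 9–2–3 costing 15.5
Total via 9: 10.4 + 15.5 = 25.9.

25.9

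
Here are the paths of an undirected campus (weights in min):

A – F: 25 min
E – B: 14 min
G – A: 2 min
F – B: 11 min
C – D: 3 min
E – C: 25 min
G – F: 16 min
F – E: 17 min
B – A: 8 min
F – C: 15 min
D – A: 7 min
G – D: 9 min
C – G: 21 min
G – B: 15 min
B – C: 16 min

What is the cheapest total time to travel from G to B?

10 min

Candidate routes:
G–A–B: 2+8 = 10
G–B: 15 = 15
Cheapest is G–A–B at 10 min.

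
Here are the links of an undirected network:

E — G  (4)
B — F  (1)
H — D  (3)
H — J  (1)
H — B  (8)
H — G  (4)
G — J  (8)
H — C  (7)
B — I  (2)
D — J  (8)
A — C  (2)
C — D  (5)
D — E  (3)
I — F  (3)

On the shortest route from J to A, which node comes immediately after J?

H

Candidate routes:
J → D → C → A: 8+5+2 = 15
J → H → C → A: 1+7+2 = 10
J → H → D → C → A: 1+3+5+2 = 11
J → H → G → E → D → C → A: 1+4+4+3+5+2 = 19
The minimum is 10 via J → H → C → A.
So from J the first move is to H.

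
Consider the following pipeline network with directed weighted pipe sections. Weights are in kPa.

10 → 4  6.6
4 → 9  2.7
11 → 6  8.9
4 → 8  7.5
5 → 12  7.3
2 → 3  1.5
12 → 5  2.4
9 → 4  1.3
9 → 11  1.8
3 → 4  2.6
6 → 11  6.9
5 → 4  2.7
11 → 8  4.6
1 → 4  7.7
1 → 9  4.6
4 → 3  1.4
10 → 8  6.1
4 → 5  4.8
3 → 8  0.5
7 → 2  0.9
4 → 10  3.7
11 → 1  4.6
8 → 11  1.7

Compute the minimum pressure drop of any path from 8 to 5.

Compare a few routes:
8 - 11 - 1 - 4 - 5: 1.7+4.6+7.7+4.8 = 18.8
8 - 11 - 1 - 9 - 4 - 5: 1.7+4.6+4.6+1.3+4.8 = 17
The minimum is 17 kPa via 8 - 11 - 1 - 9 - 4 - 5.

17 kPa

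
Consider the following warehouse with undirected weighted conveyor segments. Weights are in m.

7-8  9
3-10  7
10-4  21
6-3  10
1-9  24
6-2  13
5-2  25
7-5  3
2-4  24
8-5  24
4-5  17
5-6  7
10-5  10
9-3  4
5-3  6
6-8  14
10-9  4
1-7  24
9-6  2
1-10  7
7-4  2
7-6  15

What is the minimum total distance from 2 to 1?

Enumerating some paths:
2 → 6 → 9 → 10 → 1: 13+2+4+7 = 26
2 → 6 → 3 → 10 → 1: 13+10+7+7 = 37
2 → 6 → 9 → 3 → 10 → 1: 13+2+4+7+7 = 33
2 → 6 → 5 → 10 → 1: 13+7+10+7 = 37
Cheapest is 2 → 6 → 9 → 10 → 1 at 26 m.

26 m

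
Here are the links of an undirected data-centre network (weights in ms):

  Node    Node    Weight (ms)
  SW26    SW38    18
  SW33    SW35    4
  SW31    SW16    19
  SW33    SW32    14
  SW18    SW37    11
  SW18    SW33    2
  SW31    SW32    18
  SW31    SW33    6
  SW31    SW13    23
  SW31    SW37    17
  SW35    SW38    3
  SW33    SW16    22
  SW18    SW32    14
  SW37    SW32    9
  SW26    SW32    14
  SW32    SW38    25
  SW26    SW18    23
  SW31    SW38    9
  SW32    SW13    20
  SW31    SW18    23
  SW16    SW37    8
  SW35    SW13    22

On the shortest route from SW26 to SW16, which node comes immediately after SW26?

Compare a few routes:
SW26 - SW38 - SW35 - SW33 - SW18 - SW37 - SW16: 18+3+4+2+11+8 = 46
SW26 - SW18 - SW37 - SW16: 23+11+8 = 42
SW26 - SW32 - SW37 - SW16: 14+9+8 = 31
The minimum is 31 ms via SW26 - SW32 - SW37 - SW16.
So from SW26 the first move is to SW32.

SW32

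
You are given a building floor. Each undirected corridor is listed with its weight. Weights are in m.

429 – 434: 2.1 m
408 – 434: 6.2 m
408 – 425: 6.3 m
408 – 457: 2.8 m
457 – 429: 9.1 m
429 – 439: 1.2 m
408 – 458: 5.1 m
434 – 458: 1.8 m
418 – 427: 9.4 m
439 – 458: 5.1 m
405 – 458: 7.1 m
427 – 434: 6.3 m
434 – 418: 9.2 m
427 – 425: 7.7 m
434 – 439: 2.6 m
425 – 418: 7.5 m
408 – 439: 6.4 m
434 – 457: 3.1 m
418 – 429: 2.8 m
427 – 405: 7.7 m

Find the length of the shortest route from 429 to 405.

Candidate routes:
429–439–458–405: 1.2+5.1+7.1 = 13.4
429–434–458–405: 2.1+1.8+7.1 = 11
429–439–434–458–405: 1.2+2.6+1.8+7.1 = 12.7
The minimum is 11 m via 429–434–458–405.

11 m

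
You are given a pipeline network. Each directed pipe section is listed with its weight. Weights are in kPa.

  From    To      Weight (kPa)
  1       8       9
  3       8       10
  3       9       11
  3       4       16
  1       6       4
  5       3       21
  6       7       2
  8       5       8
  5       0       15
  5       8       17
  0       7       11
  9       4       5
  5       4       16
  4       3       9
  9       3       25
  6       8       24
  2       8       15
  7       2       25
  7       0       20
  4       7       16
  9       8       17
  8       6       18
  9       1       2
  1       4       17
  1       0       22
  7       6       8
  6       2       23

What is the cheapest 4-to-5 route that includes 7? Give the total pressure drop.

Shortest 4→7: 4–7 = 16
Shortest 7→5: 7–6–8–5 = 40
Total via 7: 16 + 40 = 56 kPa.

56 kPa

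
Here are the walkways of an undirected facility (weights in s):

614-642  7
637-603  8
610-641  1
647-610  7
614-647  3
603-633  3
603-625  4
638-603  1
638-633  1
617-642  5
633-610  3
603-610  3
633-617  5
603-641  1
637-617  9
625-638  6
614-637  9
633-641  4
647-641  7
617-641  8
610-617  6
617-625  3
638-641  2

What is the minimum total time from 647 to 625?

12 s

Compare a few routes:
647 - 641 - 603 - 625: 7+1+4 = 12
647 - 610 - 641 - 603 - 625: 7+1+1+4 = 13
Cheapest is 647 - 641 - 603 - 625 at 12 s.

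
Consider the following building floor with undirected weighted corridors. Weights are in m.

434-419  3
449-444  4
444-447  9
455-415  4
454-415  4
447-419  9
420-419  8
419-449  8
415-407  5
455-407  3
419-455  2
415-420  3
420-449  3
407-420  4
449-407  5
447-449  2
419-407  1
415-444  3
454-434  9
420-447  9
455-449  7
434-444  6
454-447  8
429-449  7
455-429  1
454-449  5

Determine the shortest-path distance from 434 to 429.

6 m

Candidate routes:
434 → 419 → 407 → 455 → 429: 3+1+3+1 = 8
434 → 419 → 455 → 429: 3+2+1 = 6
434 → 444 → 415 → 455 → 429: 6+3+4+1 = 14
The minimum is 6 m via 434 → 419 → 455 → 429.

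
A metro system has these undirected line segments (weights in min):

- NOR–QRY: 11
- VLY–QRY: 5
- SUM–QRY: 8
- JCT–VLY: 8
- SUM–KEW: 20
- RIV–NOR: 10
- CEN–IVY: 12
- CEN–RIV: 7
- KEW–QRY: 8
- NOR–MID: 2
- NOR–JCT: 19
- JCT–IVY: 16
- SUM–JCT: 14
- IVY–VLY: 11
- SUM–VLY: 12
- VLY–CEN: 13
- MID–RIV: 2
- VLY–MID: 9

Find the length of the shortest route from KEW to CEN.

26 min

Enumerating some paths:
KEW → QRY → VLY → MID → RIV → CEN: 8+5+9+2+7 = 31
KEW → QRY → NOR → MID → RIV → CEN: 8+11+2+2+7 = 30
KEW → QRY → VLY → CEN: 8+5+13 = 26
KEW → QRY → NOR → RIV → CEN: 8+11+10+7 = 36
The minimum is 26 min via KEW → QRY → VLY → CEN.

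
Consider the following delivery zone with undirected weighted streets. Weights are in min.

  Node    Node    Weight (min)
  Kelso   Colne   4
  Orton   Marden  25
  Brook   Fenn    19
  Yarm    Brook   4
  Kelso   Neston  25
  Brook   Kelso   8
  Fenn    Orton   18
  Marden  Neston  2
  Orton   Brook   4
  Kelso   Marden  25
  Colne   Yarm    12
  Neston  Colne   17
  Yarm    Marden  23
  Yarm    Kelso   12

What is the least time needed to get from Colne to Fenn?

31 min

Compare a few routes:
Colne–Kelso–Brook–Fenn: 4+8+19 = 31
Colne–Kelso–Brook–Orton–Fenn: 4+8+4+18 = 34
The minimum is 31 min via Colne–Kelso–Brook–Fenn.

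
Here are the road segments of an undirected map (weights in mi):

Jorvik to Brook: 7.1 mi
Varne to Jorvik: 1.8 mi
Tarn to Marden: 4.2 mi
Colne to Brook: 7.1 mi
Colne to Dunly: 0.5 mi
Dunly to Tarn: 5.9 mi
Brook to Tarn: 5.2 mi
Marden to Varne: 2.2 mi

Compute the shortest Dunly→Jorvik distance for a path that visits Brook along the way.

Shortest Dunly→Brook: Dunly → Colne → Brook = 7.6
Best Brook to Jorvik: Brook → Jorvik costing 7.1
Total via Brook: 7.6 + 7.1 = 14.7 mi.

14.7 mi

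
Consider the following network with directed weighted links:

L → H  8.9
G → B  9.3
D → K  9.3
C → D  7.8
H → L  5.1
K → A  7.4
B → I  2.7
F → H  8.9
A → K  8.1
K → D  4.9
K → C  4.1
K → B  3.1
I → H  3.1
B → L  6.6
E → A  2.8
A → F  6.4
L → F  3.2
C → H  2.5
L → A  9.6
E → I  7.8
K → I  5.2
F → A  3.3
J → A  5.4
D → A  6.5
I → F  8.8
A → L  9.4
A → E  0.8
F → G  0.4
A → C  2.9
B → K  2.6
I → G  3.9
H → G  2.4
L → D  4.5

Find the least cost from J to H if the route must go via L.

23.7

Best J to L: J → A → L costing 14.8
Best L to H: L → H costing 8.9
Total via L: 14.8 + 8.9 = 23.7.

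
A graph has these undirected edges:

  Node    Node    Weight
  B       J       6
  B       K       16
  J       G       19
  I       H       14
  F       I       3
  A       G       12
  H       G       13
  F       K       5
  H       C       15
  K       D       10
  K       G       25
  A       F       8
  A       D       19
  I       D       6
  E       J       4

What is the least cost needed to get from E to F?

31

Compare a few routes:
E–J–G–A–F: 4+19+12+8 = 43
E–J–B–K–F: 4+6+16+5 = 31
E–J–G–K–F: 4+19+25+5 = 53
E–J–B–K–D–I–F: 4+6+16+10+6+3 = 45
Cheapest is E–J–B–K–F at 31.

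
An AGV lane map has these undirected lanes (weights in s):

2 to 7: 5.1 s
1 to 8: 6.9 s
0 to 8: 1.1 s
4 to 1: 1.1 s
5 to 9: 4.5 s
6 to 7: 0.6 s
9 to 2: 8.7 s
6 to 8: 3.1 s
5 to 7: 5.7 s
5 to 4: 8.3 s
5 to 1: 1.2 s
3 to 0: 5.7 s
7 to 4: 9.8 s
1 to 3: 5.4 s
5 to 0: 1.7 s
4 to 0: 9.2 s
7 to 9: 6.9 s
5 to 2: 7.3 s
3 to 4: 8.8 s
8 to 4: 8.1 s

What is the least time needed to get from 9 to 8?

Candidate routes:
9 - 5 - 0 - 8: 4.5+1.7+1.1 = 7.3
9 - 7 - 6 - 8: 6.9+0.6+3.1 = 10.6
Cheapest is 9 - 5 - 0 - 8 at 7.3 s.

7.3 s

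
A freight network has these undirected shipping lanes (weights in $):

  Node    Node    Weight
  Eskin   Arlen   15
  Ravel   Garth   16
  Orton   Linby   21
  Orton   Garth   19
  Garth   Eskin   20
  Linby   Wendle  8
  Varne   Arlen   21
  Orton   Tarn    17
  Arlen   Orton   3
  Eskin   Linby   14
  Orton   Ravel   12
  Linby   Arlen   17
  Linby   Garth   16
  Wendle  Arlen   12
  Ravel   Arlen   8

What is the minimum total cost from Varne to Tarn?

$41

Enumerating some paths:
Varne → Arlen → Orton → Tarn: 21+3+17 = 41
Varne → Arlen → Ravel → Orton → Tarn: 21+8+12+17 = 58
Varne → Arlen → Wendle → Linby → Orton → Tarn: 21+12+8+21+17 = 79
Varne → Arlen → Linby → Orton → Tarn: 21+17+21+17 = 76
The minimum is $41 via Varne → Arlen → Orton → Tarn.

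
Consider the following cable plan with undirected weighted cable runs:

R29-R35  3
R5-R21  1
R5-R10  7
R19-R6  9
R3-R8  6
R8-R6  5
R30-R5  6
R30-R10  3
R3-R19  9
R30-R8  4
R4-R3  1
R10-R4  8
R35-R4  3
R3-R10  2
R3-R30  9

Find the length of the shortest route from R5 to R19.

Compare a few routes:
R5 → R30 → R10 → R3 → R19: 6+3+2+9 = 20
R5 → R10 → R3 → R19: 7+2+9 = 18
Cheapest is R5 → R10 → R3 → R19 at 18.

18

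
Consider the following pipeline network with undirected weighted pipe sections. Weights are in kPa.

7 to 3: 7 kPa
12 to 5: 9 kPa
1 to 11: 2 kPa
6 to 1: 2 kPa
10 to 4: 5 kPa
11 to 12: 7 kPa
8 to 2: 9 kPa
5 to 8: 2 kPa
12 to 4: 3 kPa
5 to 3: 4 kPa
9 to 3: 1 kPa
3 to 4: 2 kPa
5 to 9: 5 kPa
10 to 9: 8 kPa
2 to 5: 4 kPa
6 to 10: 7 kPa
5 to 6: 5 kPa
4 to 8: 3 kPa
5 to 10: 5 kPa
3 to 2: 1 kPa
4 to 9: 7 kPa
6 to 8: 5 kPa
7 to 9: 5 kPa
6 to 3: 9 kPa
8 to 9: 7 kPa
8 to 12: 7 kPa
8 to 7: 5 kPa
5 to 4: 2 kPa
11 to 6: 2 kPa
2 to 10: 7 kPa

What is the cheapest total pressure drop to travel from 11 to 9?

Compare a few routes:
11 → 6 → 8 → 4 → 3 → 9: 2+5+3+2+1 = 13
11 → 6 → 5 → 9: 2+5+5 = 12
11 → 12 → 4 → 3 → 9: 7+3+2+1 = 13
11 → 6 → 5 → 2 → 3 → 9: 2+5+4+1+1 = 13
The minimum is 12 kPa via 11 → 6 → 5 → 9.

12 kPa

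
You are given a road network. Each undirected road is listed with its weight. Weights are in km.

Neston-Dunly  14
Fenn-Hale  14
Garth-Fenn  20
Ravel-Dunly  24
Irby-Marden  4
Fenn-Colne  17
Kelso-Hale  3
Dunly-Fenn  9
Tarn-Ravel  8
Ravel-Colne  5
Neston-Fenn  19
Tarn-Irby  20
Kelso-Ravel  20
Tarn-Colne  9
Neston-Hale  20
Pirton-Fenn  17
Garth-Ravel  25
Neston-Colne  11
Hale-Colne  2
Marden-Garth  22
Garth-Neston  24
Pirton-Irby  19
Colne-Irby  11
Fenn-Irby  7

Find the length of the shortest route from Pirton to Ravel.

Settle nodes by increasing distance from Pirton:
Pirton: 0
Fenn: 17  (via Pirton)
Irby: 19  (via Pirton)
Marden: 23  (via Irby)
Dunly: 26  (via Fenn)
Colne: 30  (via Irby)
Hale: 31  (via Fenn)
Kelso: 34  (via Hale)
Ravel: 35  (via Colne)
Shortest route: Pirton → Irby → Colne → Ravel = 35 km.

35 km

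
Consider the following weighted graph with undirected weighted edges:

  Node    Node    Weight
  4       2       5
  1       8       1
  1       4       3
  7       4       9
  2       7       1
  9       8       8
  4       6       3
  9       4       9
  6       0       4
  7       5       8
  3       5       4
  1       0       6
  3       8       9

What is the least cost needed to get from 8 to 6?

7

Running Dijkstra from 8:
8: 0
1: 1  (via 8)
4: 4  (via 1)
0: 7  (via 1)
6: 7  (via 4)
Shortest route: 8 → 1 → 4 → 6 = 7.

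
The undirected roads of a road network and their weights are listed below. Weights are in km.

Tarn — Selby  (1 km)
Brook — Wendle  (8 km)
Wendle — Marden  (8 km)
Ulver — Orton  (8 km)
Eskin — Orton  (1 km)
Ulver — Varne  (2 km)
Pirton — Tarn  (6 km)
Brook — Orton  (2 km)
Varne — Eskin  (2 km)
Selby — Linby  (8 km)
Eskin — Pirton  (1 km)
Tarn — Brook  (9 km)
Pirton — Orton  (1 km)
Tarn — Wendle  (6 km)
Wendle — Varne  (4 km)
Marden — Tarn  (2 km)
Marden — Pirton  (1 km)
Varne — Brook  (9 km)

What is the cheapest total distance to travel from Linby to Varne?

15 km

Enumerating some paths:
Linby–Selby–Tarn–Marden–Pirton–Eskin–Varne: 8+1+2+1+1+2 = 15
Linby–Selby–Tarn–Pirton–Eskin–Varne: 8+1+6+1+2 = 18
Linby–Selby–Tarn–Marden–Pirton–Orton–Eskin–Varne: 8+1+2+1+1+1+2 = 16
The minimum is 15 km via Linby–Selby–Tarn–Marden–Pirton–Eskin–Varne.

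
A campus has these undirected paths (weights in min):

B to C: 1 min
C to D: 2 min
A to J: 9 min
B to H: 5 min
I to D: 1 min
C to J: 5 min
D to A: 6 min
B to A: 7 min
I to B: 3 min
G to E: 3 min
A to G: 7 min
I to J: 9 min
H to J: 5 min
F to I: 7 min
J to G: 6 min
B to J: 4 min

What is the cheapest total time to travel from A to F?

Shortest distances from A:
A: 0
D: 6  (via A)
B: 7  (via A)
G: 7  (via A)
I: 7  (via D)
C: 8  (via D)
J: 9  (via A)
E: 10  (via G)
H: 12  (via B)
F: 14  (via I)
Shortest route: A–D–I–F = 14 min.

14 min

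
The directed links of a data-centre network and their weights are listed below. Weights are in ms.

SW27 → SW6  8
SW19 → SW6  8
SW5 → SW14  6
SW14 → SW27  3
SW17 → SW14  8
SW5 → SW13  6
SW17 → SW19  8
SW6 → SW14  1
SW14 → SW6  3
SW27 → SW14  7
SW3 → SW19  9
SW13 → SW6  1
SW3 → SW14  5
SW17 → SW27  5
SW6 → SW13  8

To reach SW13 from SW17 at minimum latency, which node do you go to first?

SW14

Candidate routes:
SW17 → SW27 → SW14 → SW6 → SW13: 5+7+3+8 = 23
SW17 → SW27 → SW6 → SW13: 5+8+8 = 21
SW17 → SW14 → SW6 → SW13: 8+3+8 = 19
Cheapest is SW17 → SW14 → SW6 → SW13 at 19 ms.
So from SW17 the first move is to SW14.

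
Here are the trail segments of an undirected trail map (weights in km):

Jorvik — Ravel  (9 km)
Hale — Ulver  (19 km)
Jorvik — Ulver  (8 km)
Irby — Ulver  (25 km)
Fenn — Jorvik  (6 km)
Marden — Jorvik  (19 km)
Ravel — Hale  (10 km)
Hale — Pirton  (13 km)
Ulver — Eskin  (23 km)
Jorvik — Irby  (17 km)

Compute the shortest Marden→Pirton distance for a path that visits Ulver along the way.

59 km

Shortest Marden→Ulver: Marden–Jorvik–Ulver = 27
Best Ulver to Pirton: Ulver–Hale–Pirton costing 32
Total via Ulver: 27 + 32 = 59 km.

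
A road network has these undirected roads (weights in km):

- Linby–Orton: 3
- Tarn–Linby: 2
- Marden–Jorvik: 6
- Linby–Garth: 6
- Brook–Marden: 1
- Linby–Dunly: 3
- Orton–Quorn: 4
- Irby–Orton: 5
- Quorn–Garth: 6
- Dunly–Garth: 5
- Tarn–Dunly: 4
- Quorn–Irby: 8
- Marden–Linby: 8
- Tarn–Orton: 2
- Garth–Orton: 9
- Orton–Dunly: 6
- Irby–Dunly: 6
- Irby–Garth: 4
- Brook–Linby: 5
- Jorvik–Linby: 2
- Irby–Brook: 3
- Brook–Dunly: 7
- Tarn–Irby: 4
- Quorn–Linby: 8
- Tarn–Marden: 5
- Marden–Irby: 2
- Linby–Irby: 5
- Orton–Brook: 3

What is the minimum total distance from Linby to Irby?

Running Dijkstra from Linby:
Linby: 0
Tarn: 2  (via Linby)
Jorvik: 2  (via Linby)
Orton: 3  (via Linby)
Dunly: 3  (via Linby)
Irby: 5  (via Linby)
Shortest route: Linby–Irby = 5 km.

5 km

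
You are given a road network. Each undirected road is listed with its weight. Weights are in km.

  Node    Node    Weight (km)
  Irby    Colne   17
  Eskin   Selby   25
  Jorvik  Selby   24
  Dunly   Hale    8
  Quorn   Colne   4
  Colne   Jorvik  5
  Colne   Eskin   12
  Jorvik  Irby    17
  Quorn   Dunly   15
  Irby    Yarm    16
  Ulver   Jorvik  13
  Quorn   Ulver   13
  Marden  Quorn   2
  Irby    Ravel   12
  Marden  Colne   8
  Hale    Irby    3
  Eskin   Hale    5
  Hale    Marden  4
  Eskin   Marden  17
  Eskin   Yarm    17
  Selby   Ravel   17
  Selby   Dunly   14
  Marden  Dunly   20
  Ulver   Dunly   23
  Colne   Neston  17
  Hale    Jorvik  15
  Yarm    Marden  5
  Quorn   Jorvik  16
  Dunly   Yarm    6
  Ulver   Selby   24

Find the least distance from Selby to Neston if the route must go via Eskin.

Best Selby to Eskin: Selby → Eskin costing 25
Shortest Eskin→Neston: Eskin → Colne → Neston = 29
Total via Eskin: 25 + 29 = 54 km.

54 km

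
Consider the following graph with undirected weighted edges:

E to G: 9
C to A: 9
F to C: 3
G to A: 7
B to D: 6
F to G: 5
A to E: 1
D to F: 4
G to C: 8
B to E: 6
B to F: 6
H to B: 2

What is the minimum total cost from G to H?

Candidate routes:
G - A - E - B - H: 7+1+6+2 = 16
G - F - B - H: 5+6+2 = 13
Cheapest is G - F - B - H at 13.

13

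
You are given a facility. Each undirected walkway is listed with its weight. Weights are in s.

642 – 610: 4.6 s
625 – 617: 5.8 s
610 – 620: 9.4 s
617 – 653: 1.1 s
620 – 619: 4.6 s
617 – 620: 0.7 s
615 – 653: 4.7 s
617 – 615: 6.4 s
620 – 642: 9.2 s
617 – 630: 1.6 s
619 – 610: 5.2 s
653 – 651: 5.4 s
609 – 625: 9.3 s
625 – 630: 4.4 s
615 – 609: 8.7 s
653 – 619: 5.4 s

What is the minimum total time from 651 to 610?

Shortest distances from 651:
651: 0
653: 5.4  (via 651)
617: 6.5  (via 653)
620: 7.2  (via 617)
630: 8.1  (via 617)
615: 10.1  (via 653)
619: 10.8  (via 653)
625: 12.3  (via 617)
610: 16  (via 619)
Shortest route: 651 → 653 → 619 → 610 = 16 s.

16 s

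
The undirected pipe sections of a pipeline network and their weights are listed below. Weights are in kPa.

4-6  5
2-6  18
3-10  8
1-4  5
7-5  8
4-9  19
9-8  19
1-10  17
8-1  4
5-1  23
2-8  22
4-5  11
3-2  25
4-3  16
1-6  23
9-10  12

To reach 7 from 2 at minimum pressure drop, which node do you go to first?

6

Enumerating some paths:
2 - 6 - 4 - 5 - 7: 18+5+11+8 = 42
2 - 8 - 1 - 4 - 5 - 7: 22+4+5+11+8 = 50
Cheapest is 2 - 6 - 4 - 5 - 7 at 42 kPa.
So from 2 the first move is to 6.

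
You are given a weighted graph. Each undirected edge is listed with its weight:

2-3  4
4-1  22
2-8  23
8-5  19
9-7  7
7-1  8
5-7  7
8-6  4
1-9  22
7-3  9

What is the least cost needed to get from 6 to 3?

Compare a few routes:
6 → 8 → 2 → 3: 4+23+4 = 31
6 → 8 → 5 → 7 → 3: 4+19+7+9 = 39
Cheapest is 6 → 8 → 2 → 3 at 31.

31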